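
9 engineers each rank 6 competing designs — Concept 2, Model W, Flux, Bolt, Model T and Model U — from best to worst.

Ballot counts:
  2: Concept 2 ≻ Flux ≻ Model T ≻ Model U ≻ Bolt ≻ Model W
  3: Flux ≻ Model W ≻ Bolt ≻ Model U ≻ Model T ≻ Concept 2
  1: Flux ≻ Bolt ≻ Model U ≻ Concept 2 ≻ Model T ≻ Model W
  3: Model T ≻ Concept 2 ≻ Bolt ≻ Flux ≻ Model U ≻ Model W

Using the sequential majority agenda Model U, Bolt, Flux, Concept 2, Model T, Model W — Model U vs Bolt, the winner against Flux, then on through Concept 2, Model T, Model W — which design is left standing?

Round 1: Model U vs Bolt — 2–7, Bolt advances.
Round 2: Bolt vs Flux — 3–6, Flux advances.
Round 3: Flux vs Concept 2 — 4–5, Concept 2 advances.
Round 4: Concept 2 vs Model T — 3–6, Model T advances.
Round 5: Model T vs Model W — 6–3, Model T advances.
The agenda winner is Model T.

Model T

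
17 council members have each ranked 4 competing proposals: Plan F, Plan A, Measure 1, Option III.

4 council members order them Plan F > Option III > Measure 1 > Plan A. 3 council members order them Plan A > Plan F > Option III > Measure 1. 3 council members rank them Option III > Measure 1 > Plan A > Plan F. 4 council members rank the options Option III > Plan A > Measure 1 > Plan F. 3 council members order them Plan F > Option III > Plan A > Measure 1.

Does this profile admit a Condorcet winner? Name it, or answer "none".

Pairwise majorities:
Plan F vs Plan A: Plan A, 10–7.
Plan F vs Measure 1: Plan F preferred on 4+3+3 = 10 ballots; Plan F wins 10–7.
Plan F vs Option III: Plan F wins 10–7.
Plan A vs Measure 1: 3+4+3 = 10 for Plan A, 7 for Measure 1 — Plan A by 10–7.
Plan A vs Option III: Option III wins 14–3.
Measure 1 vs Option III: Measure 1 preferred on 0 ballots; Option III wins 17–0.
Each option drops at least one matchup (Plan F loses to Plan A; Plan A loses to Option III; Measure 1 loses to Plan F; Option III loses to Plan F); the cycle Plan F → Option III → Plan A → Plan F rules out a Condorcet winner.

none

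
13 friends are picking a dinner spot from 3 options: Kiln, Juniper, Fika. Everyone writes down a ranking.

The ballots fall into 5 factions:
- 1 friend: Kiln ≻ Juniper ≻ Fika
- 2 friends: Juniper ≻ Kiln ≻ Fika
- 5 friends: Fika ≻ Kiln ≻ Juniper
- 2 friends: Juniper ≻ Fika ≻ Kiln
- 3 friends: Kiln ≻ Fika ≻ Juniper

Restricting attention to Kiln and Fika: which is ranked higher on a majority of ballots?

Ballots ranking Kiln above Fika: 1 + 2 + 3 = 6.
Ballots ranking Fika above Kiln: 13 − 6 = 7.
Fika wins the head-to-head 7–6.

Fika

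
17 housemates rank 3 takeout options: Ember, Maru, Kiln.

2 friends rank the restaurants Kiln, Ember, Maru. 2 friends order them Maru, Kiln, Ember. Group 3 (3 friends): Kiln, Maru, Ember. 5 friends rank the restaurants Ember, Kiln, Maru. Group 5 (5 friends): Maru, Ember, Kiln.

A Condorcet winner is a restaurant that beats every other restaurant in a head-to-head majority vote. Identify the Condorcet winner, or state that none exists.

Check each pair by majority over 17 ballots:
Ember vs Maru: Maru wins 10–7.
Ember vs Kiln: Ember, 10–7.
Maru–Kiln: Kiln 10–7.
Each restaurant drops at least one matchup (Ember loses to Maru; Maru loses to Kiln; Kiln loses to Ember); the cycle Ember > Kiln > Maru > Ember rules out a Condorcet winner.

none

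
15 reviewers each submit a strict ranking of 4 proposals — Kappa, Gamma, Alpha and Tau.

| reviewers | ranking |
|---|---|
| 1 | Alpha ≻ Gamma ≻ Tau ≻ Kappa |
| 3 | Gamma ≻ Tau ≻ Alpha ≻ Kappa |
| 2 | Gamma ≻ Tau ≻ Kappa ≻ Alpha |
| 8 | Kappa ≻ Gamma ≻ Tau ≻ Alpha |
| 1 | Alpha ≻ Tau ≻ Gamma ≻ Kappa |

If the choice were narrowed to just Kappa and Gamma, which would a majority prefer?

Ballots ranking Kappa above Gamma: 8.
Ballots ranking Gamma above Kappa: 15 − 8 = 7.
Kappa wins the head-to-head 8–7.

Kappa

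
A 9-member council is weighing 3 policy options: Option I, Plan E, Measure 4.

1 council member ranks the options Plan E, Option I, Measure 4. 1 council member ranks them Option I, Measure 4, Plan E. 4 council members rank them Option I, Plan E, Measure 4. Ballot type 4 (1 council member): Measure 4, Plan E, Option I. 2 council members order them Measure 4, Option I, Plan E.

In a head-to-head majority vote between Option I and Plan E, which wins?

Ballots ranking Option I above Plan E: 1 + 4 + 2 = 7.
Ballots ranking Plan E above Option I: 9 − 7 = 2.
Option I wins the head-to-head 7–2.

Option I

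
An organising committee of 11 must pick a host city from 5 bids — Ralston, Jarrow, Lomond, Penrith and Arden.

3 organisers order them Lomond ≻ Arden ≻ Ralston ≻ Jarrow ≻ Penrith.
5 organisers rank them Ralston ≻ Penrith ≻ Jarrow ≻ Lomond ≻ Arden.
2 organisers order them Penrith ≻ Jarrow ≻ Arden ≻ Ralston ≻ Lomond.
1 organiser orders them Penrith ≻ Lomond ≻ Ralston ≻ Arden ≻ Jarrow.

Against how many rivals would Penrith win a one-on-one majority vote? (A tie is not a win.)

Penrith against each rival (11 organisers):
Penrith vs Ralston: 2+1 = 3 for Penrith, 8 for Ralston — Ralston by 8–3.
Penrith vs Jarrow: 5+2+1 = 8 for Penrith, 3 for Jarrow — Penrith by 8–3.
Penrith vs Lomond: Penrith wins 8–3.
Penrith vs Arden: Penrith, 8–3.
Penrith beats Jarrow, Lomond, Arden; loses to Ralston — 3 pairwise wins.

3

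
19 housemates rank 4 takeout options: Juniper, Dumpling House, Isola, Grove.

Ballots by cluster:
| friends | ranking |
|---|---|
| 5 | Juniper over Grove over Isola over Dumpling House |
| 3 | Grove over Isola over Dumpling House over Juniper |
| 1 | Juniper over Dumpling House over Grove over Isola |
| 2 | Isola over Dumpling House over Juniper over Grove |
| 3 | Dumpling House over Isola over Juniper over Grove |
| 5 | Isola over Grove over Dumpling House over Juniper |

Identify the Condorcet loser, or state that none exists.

none

Pairwise majorities:
Juniper vs Dumpling House: Dumpling House, 13–6.
Juniper vs Isola: 6 to 13, Isola.
Juniper–Grove: Juniper 11–8.
Dumpling House vs Isola: 4 to 15, Isola.
Dumpling House vs Grove: Grove, 13–6.
Isola vs Grove: 10 to 9, Isola.
Each restaurant has at least one pairwise win (Juniper beats Grove; Dumpling House beats Juniper; Isola beats Juniper; Grove beats Dumpling House) — no Condorcet loser.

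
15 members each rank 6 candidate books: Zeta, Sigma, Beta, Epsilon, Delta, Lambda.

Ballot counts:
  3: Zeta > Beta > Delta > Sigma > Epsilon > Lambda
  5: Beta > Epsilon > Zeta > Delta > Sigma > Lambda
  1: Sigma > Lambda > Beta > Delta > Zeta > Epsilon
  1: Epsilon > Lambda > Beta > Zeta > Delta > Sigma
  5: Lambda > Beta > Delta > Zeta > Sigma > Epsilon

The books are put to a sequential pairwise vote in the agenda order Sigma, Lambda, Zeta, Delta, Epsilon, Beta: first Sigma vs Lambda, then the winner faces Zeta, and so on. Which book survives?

Beta

Round 1: Sigma vs Lambda — 9–6, Sigma advances.
Round 2: Sigma vs Zeta — 1–14, Zeta advances.
Round 3: Zeta vs Delta — 9–6, Zeta advances.
Round 4: Zeta vs Epsilon — 9–6, Zeta advances.
Round 5: Zeta vs Beta — 3–12, Beta advances.
The agenda winner is Beta.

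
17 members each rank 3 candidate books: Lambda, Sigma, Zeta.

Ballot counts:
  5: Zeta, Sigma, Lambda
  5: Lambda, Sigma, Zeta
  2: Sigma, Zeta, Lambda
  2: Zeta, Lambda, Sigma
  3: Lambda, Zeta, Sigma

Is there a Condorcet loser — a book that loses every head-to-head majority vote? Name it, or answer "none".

Sigma

Pairwise majorities:
Lambda vs Sigma: Lambda, 10–7.
Lambda vs Zeta: Zeta wins 9–8.
Sigma–Zeta: Zeta 10–7.
Sigma loses to every other book — it is the Condorcet loser.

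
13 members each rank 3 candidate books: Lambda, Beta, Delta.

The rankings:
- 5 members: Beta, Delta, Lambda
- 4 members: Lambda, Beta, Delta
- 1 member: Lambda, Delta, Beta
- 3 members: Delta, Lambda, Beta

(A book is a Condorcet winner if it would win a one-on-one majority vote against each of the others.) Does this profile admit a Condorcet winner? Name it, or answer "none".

none

Head-to-head results (13 members):
Lambda–Beta: Lambda 8–5.
Lambda vs Delta: Delta wins 8–5.
Beta vs Delta: Beta, 9–4.
Every book loses at least once (Lambda loses to Delta; Beta loses to Lambda; Delta loses to Beta). The majority relation contains the cycle Lambda > Beta > Delta > Lambda, so there is no Condorcet winner.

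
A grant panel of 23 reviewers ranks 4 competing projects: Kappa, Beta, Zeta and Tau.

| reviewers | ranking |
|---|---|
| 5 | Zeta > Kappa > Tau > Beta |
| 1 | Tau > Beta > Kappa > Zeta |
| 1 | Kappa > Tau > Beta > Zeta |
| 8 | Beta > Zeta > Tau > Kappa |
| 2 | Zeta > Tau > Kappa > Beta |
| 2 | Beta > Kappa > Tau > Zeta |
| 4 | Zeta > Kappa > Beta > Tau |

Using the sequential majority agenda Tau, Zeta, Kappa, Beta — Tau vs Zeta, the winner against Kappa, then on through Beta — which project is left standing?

Beta

Round 1: Tau vs Zeta — 4–19, Zeta advances.
Round 2: Zeta vs Kappa — 19–4, Zeta advances.
Round 3: Zeta vs Beta — 11–12, Beta advances.
The agenda winner is Beta.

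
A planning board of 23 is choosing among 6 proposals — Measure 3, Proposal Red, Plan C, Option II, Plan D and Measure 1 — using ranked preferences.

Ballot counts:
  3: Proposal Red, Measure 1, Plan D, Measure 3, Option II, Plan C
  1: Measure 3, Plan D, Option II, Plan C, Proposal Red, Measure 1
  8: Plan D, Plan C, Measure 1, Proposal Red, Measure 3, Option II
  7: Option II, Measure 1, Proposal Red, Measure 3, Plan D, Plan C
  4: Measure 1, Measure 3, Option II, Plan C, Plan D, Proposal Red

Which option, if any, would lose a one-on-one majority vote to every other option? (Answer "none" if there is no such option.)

none

Head-to-head results (23 council members):
Measure 3 vs Proposal Red: 5 to 18, Proposal Red.
Measure 3 vs Plan C: Measure 3 is ranked higher on 3+1+7+4 = 15 ballots, Plan C on 8. Measure 3 wins 15–8.
Measure 3 vs Option II: 3+1+8+4 = 16 for Measure 3, 7 for Option II — Measure 3 by 16–7.
Measure 3 vs Plan D: Measure 3 preferred on 1+7+4 = 12 ballots; Measure 3 wins 12–11.
Measure 3 vs Measure 1: Measure 1 wins 22–1.
Proposal Red vs Plan C: Plan C, 13–10.
Proposal Red vs Option II: 3+8 = 11 for Proposal Red, 12 for Option II — Option II by 12–11.
Proposal Red vs Plan D: Plan D wins 13–10.
Proposal Red vs Measure 1: Measure 1, 19–4.
Plan C vs Option II: Option II, 15–8.
Plan C vs Plan D: 4 for Plan C, 19 for Plan D — Plan D by 19–4.
Plan C vs Measure 1: Plan C is ranked higher on 1+8 = 9 ballots, Measure 1 on 14. Measure 1 wins 14–9.
Option II vs Plan D: Option II is ranked higher on 7+4 = 11 ballots, Plan D on 12. Plan D wins 12–11.
Option II vs Measure 1: Measure 1, 15–8.
Plan D vs Measure 1: Measure 1 wins 14–9.
Every option wins at least one matchup (Measure 3 beats Plan C; Proposal Red beats Measure 3; Plan C beats Proposal Red; Option II beats Proposal Red; Plan D beats Proposal Red; Measure 1 beats Measure 3), so there is no Condorcet loser.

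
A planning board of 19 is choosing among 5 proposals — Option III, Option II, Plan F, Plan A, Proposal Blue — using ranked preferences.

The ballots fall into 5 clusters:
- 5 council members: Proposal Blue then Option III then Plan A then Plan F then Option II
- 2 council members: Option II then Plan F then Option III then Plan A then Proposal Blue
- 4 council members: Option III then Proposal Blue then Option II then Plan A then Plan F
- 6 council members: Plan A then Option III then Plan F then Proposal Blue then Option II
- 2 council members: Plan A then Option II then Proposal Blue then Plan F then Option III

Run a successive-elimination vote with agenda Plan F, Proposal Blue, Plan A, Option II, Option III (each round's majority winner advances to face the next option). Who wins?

Round 1: Plan F vs Proposal Blue — 8–11, Proposal Blue advances.
Round 2: Proposal Blue vs Plan A — 9–10, Plan A advances.
Round 3: Plan A vs Option II — 13–6, Plan A advances.
Round 4: Plan A vs Option III — 8–11, Option III advances.
The agenda winner is Option III.

Option III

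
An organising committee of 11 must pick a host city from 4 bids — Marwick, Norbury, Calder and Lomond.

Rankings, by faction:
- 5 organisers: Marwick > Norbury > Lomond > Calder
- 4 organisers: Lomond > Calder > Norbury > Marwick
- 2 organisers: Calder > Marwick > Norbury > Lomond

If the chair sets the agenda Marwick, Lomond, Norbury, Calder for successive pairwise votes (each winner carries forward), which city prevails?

Round 1: Marwick vs Lomond — 7–4, Marwick advances.
Round 2: Marwick vs Norbury — 7–4, Marwick advances.
Round 3: Marwick vs Calder — 5–6, Calder advances.
The agenda winner is Calder.

Calder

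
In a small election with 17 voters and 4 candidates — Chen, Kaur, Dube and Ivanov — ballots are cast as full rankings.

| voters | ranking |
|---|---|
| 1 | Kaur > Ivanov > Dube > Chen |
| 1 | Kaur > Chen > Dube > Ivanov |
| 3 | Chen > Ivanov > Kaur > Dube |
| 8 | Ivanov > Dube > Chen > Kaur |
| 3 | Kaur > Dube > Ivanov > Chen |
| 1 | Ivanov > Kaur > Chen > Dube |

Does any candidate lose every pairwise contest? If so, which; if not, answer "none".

none

Pairwise majorities:
Chen vs Kaur: 3+8 = 11 for Chen, 6 for Kaur — Chen by 11–6.
Chen vs Dube: 1+3+1 = 5 for Chen, 12 for Dube — Dube by 12–5.
Chen vs Ivanov: Chen is ranked higher on 1+3 = 4 ballots, Ivanov on 13. Ivanov wins 13–4.
Kaur vs Dube: Kaur, 9–8.
Kaur vs Ivanov: Ivanov, 12–5.
Dube vs Ivanov: Ivanov wins 13–4.
No candidate is winless: Chen beats Kaur; Kaur beats Dube; Dube beats Chen; Ivanov beats Chen. There is no Condorcet loser.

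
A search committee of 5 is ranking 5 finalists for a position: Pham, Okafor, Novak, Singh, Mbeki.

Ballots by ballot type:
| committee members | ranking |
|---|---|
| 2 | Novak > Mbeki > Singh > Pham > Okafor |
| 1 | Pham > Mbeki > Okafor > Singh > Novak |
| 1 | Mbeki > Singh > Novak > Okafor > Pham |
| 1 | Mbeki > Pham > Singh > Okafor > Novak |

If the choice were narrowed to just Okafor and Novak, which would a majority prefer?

Ballots ranking Okafor above Novak: 1 + 1 = 2.
Ballots ranking Novak above Okafor: 5 − 2 = 3.
Novak wins the head-to-head 3–2.

Novak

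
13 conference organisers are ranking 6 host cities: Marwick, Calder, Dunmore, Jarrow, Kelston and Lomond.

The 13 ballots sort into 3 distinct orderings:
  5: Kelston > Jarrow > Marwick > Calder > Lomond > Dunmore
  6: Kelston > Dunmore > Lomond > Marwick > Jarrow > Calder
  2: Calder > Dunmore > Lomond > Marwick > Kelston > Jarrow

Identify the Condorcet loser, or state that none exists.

Head-to-head results (13 organisers):
Marwick vs Calder: Marwick preferred on 5+6 = 11 ballots; Marwick wins 11–2.
Marwick vs Dunmore: Dunmore wins 8–5.
Marwick vs Jarrow: Marwick wins 8–5.
Marwick–Kelston: Kelston 11–2.
Marwick vs Lomond: Marwick preferred on 5 ballots; Lomond wins 8–5.
Calder vs Dunmore: 5+2 = 7 for Calder, 6 for Dunmore — Calder by 7–6.
Calder vs Jarrow: Jarrow, 11–2.
Calder vs Kelston: Calder is ranked higher on 2 ballots, Kelston on 11. Kelston wins 11–2.
Calder vs Lomond: Calder, 7–6.
Dunmore vs Jarrow: Dunmore wins 8–5.
Dunmore vs Kelston: 2 to 11, Kelston.
Dunmore vs Lomond: 8 to 5, Dunmore.
Jarrow vs Kelston: 0 to 13, Kelston.
Jarrow vs Lomond: Jarrow is ranked higher on 5 ballots, Lomond on 8. Lomond wins 8–5.
Kelston vs Lomond: Kelston preferred on 5+6 = 11 ballots; Kelston wins 11–2.
Every city wins at least one matchup (Marwick beats Calder; Calder beats Dunmore; Dunmore beats Marwick; Jarrow beats Calder; Kelston beats Marwick; Lomond beats Marwick), so there is no Condorcet loser.

none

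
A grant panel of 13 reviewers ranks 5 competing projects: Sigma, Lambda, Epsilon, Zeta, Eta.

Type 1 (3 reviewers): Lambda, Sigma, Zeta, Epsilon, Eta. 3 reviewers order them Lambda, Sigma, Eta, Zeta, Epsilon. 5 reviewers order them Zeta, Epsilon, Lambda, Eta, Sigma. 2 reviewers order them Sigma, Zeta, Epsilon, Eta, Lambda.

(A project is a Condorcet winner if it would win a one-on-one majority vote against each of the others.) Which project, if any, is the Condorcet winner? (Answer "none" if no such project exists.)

none

Check each pair by majority over 13 ballots:
Sigma vs Lambda: Lambda, 11–2.
Sigma–Epsilon: Sigma 8–5.
Sigma–Zeta: Sigma 8–5.
Sigma vs Eta: Sigma, 8–5.
Lambda vs Epsilon: Epsilon, 7–6.
Lambda vs Zeta: Zeta, 7–6.
Lambda vs Eta: Lambda wins 11–2.
Epsilon vs Zeta: Zeta wins 13–0.
Epsilon vs Eta: Epsilon, 10–3.
Zeta vs Eta: Zeta wins 10–3.
Every project loses at least once (Sigma loses to Lambda; Lambda loses to Epsilon; Epsilon loses to Sigma; Zeta loses to Sigma; Eta loses to Sigma). The majority relation contains the cycle Sigma → Epsilon → Lambda → Sigma, so there is no Condorcet winner.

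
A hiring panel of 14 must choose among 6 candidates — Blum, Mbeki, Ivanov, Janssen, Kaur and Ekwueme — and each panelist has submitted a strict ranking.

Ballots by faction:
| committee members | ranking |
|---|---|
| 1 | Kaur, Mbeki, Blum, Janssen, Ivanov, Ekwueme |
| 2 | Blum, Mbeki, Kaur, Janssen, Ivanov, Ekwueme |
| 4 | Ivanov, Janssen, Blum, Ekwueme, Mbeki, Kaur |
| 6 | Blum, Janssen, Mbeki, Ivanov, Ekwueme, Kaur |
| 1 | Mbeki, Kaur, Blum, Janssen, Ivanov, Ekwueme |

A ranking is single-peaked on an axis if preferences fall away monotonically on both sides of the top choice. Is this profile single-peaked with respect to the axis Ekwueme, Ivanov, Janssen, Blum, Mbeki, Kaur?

Axis positions: Ekwueme=1, Ivanov=2, Janssen=3, Blum=4, Mbeki=5, Kaur=6.
Faction 1 (peak Kaur at position 6): ranking walks positions 6-5-4-3-2-1, expanding outward from the peak — single-peaked.
Faction 2 (peak Blum at position 4): ranking walks positions 4-5-6-3-2-1, expanding outward from the peak — single-peaked.
Faction 3 (peak Ivanov at position 2): ranking walks positions 2-3-4-1-5-6, expanding outward from the peak — single-peaked.
Faction 4 (peak Blum at position 4): ranking walks positions 4-3-5-2-1-6, expanding outward from the peak — single-peaked.
Faction 5 (peak Mbeki at position 5): ranking walks positions 5-6-4-3-2-1, expanding outward from the peak — single-peaked.
Every ranking is single-peaked on this axis.

yes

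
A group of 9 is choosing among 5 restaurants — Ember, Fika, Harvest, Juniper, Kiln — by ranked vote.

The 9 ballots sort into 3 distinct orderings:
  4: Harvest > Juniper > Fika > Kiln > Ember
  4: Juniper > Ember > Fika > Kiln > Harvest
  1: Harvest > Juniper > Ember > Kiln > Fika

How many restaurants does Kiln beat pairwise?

Kiln against each rival (9 friends):
Kiln–Ember: Ember 5–4.
Kiln vs Fika: 1 to 8, Fika.
Kiln vs Harvest: Kiln preferred on 4 ballots; Harvest wins 5–4.
Kiln vs Juniper: 0 for Kiln, 9 for Juniper — Juniper by 9–0.
Kiln beats no one; loses to Ember, Fika, Harvest, Juniper — 0 pairwise wins.

0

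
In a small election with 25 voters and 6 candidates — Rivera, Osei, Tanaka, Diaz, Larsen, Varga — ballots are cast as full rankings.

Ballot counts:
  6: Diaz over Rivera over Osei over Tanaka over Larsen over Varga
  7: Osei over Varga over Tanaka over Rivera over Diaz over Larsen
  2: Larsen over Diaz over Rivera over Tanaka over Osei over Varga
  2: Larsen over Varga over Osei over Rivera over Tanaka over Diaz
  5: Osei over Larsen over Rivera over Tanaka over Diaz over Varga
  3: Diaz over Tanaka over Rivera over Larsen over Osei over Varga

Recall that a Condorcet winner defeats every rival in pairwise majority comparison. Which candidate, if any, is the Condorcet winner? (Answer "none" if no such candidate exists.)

Check each pair by majority over 25 ballots:
Rivera vs Osei: Osei, 14–11.
Rivera vs Tanaka: Rivera is ranked higher on 6+2+2+5 = 15 ballots, Tanaka on 10. Rivera wins 15–10.
Rivera vs Diaz: Rivera preferred on 7+2+5 = 14 ballots; Rivera wins 14–11.
Rivera vs Larsen: Rivera preferred on 6+7+3 = 16 ballots; Rivera wins 16–9.
Rivera vs Varga: Rivera wins 16–9.
Osei vs Tanaka: Osei is ranked higher on 6+7+2+5 = 20 ballots, Tanaka on 5. Osei wins 20–5.
Osei vs Diaz: Osei is ranked higher on 7+2+5 = 14 ballots, Diaz on 11. Osei wins 14–11.
Osei vs Larsen: Osei preferred on 6+7+5 = 18 ballots; Osei wins 18–7.
Osei vs Varga: Osei is ranked higher on 6+7+2+5+3 = 23 ballots, Varga on 2. Osei wins 23–2.
Tanaka vs Diaz: Tanaka wins 14–11.
Tanaka vs Larsen: 6+7+3 = 16 for Tanaka, 9 for Larsen — Tanaka by 16–9.
Tanaka vs Varga: Tanaka, 16–9.
Diaz vs Larsen: 16 to 9, Diaz.
Diaz–Varga: Diaz 16–9.
Larsen vs Varga: Larsen, 18–7.
Only Osei has no losses; Osei is the Condorcet winner.

Osei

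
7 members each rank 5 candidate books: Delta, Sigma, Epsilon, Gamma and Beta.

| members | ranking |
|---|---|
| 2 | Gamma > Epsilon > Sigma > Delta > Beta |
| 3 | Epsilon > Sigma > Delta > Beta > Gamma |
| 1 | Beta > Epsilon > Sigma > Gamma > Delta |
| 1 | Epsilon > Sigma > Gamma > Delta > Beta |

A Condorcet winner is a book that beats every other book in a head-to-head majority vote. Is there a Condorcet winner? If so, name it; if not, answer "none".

Epsilon

Check each pair by majority over 7 ballots:
Delta–Sigma: Sigma 7–0.
Delta vs Epsilon: Epsilon, 7–0.
Delta vs Gamma: Gamma, 4–3.
Delta vs Beta: Delta, 6–1.
Sigma vs Epsilon: Epsilon wins 7–0.
Sigma vs Gamma: Sigma, 5–2.
Sigma vs Beta: Sigma, 6–1.
Epsilon vs Gamma: Epsilon, 5–2.
Epsilon–Beta: Epsilon 6–1.
Gamma–Beta: Beta 4–3.
Epsilon beats each of Delta, Sigma, Gamma, Beta — Epsilon is the Condorcet winner.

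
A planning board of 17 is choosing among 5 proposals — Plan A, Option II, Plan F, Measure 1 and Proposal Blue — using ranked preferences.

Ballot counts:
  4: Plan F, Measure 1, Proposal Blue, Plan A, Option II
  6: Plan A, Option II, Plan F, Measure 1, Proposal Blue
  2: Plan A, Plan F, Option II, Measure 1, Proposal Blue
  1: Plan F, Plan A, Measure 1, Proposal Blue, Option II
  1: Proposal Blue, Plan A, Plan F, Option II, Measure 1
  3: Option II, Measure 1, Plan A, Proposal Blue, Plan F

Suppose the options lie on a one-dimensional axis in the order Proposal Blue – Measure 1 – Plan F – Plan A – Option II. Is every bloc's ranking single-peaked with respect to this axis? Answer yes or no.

no

Axis positions: Proposal Blue=1, Measure 1=2, Plan F=3, Plan A=4, Option II=5.
Bloc 1 (peak Plan F at position 3): ranking walks positions 3-2-1-4-5, expanding outward from the peak — single-peaked.
Bloc 2 (peak Plan A at position 4): ranking walks positions 4-5-3-2-1, expanding outward from the peak — single-peaked.
Bloc 3 (peak Plan A at position 4): ranking walks positions 4-3-5-2-1, expanding outward from the peak — single-peaked.
Bloc 4 (peak Plan F at position 3): ranking walks positions 3-4-2-1-5, expanding outward from the peak — single-peaked.
Bloc 5: ranking walks positions 1-4-3-5-2; Plan A is ranked above Measure 1 even though Measure 1 lies between Plan A and the peak Proposal Blue on the axis — preferences dip and rise again. Not single-peaked.
Bloc 6: ranking walks positions 5-2-4-1-3; Measure 1 is ranked above Plan A even though Plan A lies between Measure 1 and the peak Option II on the axis — preferences dip and rise again. Not single-peaked.
Bloc 5 violates single-peakedness, so the profile is not single-peaked on this axis.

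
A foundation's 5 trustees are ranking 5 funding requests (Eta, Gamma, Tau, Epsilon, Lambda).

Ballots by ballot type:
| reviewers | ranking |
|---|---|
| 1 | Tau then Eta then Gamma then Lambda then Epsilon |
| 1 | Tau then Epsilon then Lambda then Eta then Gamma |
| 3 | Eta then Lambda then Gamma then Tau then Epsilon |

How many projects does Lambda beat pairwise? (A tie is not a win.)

Lambda against each rival (5 reviewers):
Lambda vs Eta: Lambda preferred on 1 ballot; Eta wins 4–1.
Lambda vs Gamma: Lambda is ranked higher on 1+3 = 4 ballots, Gamma on 1. Lambda wins 4–1.
Lambda vs Tau: Lambda wins 3–2.
Lambda vs Epsilon: Lambda wins 4–1.
Lambda beats Gamma, Tau, Epsilon; loses to Eta — 3 pairwise wins.

3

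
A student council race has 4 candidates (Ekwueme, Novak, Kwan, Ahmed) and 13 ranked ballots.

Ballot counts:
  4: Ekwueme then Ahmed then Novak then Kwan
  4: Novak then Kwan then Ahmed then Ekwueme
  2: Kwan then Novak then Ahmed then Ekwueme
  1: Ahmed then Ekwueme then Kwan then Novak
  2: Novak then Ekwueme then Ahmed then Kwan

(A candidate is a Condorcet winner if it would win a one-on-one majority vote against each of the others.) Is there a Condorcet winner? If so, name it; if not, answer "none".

Head-to-head results (13 voters):
Ekwueme–Novak: Novak 8–5.
Ekwueme vs Kwan: Ekwueme, 7–6.
Ekwueme–Ahmed: Ahmed 7–6.
Novak vs Kwan: Novak, 10–3.
Novak vs Ahmed: Novak, 8–5.
Kwan–Ahmed: Ahmed 7–6.
Novak beats each of Ekwueme, Kwan, Ahmed — Novak is the Condorcet winner.

Novak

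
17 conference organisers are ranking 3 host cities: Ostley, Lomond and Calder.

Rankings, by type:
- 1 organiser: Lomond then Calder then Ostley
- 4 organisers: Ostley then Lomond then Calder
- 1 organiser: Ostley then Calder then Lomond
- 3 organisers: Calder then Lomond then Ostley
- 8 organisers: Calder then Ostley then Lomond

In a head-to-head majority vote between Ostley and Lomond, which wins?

Ballots ranking Ostley above Lomond: 4 + 1 + 8 = 13.
Ballots ranking Lomond above Ostley: 17 − 13 = 4.
Ostley wins the head-to-head 13–4.

Ostley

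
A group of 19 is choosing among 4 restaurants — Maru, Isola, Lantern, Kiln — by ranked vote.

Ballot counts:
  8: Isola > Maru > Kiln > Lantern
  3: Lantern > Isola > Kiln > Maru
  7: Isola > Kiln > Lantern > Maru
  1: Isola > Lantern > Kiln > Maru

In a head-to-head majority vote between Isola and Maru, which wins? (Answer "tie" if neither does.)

Isola

Ballots ranking Isola above Maru: 8 + 3 + 7 + 1 = 19.
Ballots ranking Maru above Isola: 19 − 19 = 0.
Isola wins the head-to-head 19–0.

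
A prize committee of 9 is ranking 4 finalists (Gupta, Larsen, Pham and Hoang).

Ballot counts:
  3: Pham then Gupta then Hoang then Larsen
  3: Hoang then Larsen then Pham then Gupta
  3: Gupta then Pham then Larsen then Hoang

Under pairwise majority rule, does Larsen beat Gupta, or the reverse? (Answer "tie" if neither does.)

Gupta

Ballots ranking Larsen above Gupta: 3.
Ballots ranking Gupta above Larsen: 9 − 3 = 6.
Gupta wins the head-to-head 6–3.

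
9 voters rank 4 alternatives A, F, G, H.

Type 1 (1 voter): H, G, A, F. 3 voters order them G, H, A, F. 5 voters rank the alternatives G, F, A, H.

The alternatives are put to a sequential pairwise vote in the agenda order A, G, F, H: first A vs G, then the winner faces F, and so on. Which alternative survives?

G

Round 1: A vs G — 0–9, G advances.
Round 2: G vs F — 9–0, G advances.
Round 3: G vs H — 8–1, G advances.
G survives the agenda.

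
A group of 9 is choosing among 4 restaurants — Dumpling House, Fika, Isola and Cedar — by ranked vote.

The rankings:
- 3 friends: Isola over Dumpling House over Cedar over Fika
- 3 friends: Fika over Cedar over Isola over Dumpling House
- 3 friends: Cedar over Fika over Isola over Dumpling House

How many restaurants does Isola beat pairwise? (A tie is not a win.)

1

Isola against each rival (9 friends):
Isola vs Dumpling House: Isola, 9–0.
Isola vs Fika: Fika, 6–3.
Isola vs Cedar: Cedar, 6–3.
Isola beats Dumpling House; loses to Fika, Cedar — 1 pairwise win.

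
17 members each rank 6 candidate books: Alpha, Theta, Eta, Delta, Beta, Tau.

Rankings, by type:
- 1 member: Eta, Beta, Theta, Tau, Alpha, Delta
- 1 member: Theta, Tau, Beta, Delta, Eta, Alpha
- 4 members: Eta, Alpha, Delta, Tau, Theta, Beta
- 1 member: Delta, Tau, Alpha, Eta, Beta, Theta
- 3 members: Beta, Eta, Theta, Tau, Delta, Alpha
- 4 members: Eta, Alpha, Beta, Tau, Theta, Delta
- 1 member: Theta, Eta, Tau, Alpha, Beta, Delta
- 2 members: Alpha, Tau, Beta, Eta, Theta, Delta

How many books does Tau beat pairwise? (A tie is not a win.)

3

Tau against each rival (17 members):
Tau vs Alpha: 7 to 10, Alpha.
Tau vs Theta: Tau, 11–6.
Tau vs Eta: Eta wins 13–4.
Tau–Delta: Tau 12–5.
Tau–Beta: Tau 9–8.
Tau beats Theta, Delta, Beta; loses to Alpha, Eta — 3 pairwise wins.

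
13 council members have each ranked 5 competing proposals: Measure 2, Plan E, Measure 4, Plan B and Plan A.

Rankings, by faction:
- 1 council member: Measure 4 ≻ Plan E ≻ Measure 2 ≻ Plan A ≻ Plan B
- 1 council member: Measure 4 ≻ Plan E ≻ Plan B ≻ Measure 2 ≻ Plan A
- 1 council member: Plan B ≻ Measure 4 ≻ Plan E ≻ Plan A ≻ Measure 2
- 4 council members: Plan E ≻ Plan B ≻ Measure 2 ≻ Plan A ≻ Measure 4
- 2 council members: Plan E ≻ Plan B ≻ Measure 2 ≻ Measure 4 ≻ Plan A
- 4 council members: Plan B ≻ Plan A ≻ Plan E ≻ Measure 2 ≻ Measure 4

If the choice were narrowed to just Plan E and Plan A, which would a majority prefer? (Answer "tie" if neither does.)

Plan E

Ballots ranking Plan E above Plan A: 1 + 1 + 1 + 4 + 2 = 9.
Ballots ranking Plan A above Plan E: 13 − 9 = 4.
Plan E wins the head-to-head 9–4.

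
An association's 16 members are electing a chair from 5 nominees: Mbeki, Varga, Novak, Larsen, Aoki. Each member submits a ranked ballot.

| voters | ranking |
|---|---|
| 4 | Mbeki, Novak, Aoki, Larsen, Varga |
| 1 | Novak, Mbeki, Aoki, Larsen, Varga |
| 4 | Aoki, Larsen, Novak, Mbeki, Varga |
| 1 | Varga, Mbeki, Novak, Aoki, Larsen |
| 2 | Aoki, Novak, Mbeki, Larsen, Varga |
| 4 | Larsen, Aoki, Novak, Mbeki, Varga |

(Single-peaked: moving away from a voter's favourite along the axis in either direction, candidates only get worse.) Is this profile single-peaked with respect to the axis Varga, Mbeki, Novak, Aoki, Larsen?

Axis positions: Varga=1, Mbeki=2, Novak=3, Aoki=4, Larsen=5.
Type 1 (peak Mbeki at position 2): ranking walks positions 2-3-4-5-1, expanding outward from the peak — single-peaked.
Type 2 (peak Novak at position 3): ranking walks positions 3-2-4-5-1, expanding outward from the peak — single-peaked.
Type 3 (peak Aoki at position 4): ranking walks positions 4-5-3-2-1, expanding outward from the peak — single-peaked.
Type 4 (peak Varga at position 1): ranking walks positions 1-2-3-4-5, expanding outward from the peak — single-peaked.
Type 5 (peak Aoki at position 4): ranking walks positions 4-3-2-5-1, expanding outward from the peak — single-peaked.
Type 6 (peak Larsen at position 5): ranking walks positions 5-4-3-2-1, expanding outward from the peak — single-peaked.
Every ranking is single-peaked on this axis.

yes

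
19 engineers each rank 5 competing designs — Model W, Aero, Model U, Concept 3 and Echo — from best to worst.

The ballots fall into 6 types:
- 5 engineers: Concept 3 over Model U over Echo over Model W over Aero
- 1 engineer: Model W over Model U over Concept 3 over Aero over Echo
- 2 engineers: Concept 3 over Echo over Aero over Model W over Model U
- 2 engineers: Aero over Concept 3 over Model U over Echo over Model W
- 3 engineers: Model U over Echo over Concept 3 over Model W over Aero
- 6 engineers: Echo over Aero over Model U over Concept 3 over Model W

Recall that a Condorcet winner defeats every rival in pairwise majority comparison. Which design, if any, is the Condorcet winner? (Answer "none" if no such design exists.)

none

Pairwise majorities:
Model W vs Aero: 5+1+3 = 9 for Model W, 10 for Aero — Aero by 10–9.
Model W vs Model U: Model W preferred on 1+2 = 3 ballots; Model U wins 16–3.
Model W vs Concept 3: Model W preferred on 1 ballot; Concept 3 wins 18–1.
Model W vs Echo: 1 for Model W, 18 for Echo — Echo by 18–1.
Aero vs Model U: Aero is ranked higher on 2+2+6 = 10 ballots, Model U on 9. Aero wins 10–9.
Aero vs Concept 3: Aero is ranked higher on 2+6 = 8 ballots, Concept 3 on 11. Concept 3 wins 11–8.
Aero vs Echo: Aero preferred on 1+2 = 3 ballots; Echo wins 16–3.
Model U vs Concept 3: 1+3+6 = 10 for Model U, 9 for Concept 3 — Model U by 10–9.
Model U vs Echo: 5+1+2+3 = 11 for Model U, 8 for Echo — Model U by 11–8.
Concept 3 vs Echo: 5+1+2+2 = 10 for Concept 3, 9 for Echo — Concept 3 by 10–9.
No design is unbeaten: Model W loses to Aero; Aero loses to Concept 3; Model U loses to Aero; Concept 3 loses to Model U; Echo loses to Model U. In particular Aero → Model U → Concept 3 → Aero is a majority cycle — no Condorcet winner exists.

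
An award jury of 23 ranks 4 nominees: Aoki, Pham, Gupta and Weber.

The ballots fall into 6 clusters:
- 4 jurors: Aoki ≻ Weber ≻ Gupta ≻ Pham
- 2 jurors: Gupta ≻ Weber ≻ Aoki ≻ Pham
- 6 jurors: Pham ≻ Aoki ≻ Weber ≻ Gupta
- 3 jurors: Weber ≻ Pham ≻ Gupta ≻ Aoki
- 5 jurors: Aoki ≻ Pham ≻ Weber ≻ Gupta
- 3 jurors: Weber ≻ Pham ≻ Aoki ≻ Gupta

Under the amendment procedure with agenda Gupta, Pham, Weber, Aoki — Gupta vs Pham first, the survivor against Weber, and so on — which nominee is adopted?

Round 1: Gupta vs Pham — 6–17, Pham advances.
Round 2: Pham vs Weber — 11–12, Weber advances.
Round 3: Weber vs Aoki — 8–15, Aoki advances.
Aoki survives the agenda.

Aoki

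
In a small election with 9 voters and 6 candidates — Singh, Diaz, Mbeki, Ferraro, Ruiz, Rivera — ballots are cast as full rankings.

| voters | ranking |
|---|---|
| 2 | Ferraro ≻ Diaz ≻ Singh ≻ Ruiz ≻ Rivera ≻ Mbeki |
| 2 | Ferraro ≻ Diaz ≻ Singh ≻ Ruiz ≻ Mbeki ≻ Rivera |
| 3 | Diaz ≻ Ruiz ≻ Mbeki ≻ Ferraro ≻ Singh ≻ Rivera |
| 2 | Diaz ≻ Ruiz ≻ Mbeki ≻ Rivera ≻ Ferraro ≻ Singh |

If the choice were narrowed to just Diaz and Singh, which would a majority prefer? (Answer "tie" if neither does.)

Diaz

Ballots ranking Diaz above Singh: 2 + 2 + 3 + 2 = 9.
Ballots ranking Singh above Diaz: 9 − 9 = 0.
Diaz wins the head-to-head 9–0.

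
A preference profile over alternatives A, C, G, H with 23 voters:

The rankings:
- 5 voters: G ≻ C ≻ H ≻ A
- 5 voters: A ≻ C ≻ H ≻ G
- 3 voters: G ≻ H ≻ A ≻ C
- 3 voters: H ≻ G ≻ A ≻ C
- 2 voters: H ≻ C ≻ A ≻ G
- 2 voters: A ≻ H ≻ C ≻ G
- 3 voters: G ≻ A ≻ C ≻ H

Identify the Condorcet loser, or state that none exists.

none

Pairwise majorities:
A vs C: 5+3+3+2+3 = 16 for A, 7 for C — A by 16–7.
A vs G: G wins 14–9.
A vs H: 10 to 13, H.
C vs G: G, 14–9.
C vs H: 13 to 10, C.
G vs H: 11 to 12, H.
Each alternative has at least one pairwise win (A beats C; C beats H; G beats A; H beats A) — no Condorcet loser.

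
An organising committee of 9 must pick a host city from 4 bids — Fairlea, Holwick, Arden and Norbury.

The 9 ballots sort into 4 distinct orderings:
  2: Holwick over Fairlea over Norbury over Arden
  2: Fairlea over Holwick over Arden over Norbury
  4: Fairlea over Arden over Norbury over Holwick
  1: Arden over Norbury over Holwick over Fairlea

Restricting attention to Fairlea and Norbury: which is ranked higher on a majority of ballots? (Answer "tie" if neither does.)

Fairlea

Ballots ranking Fairlea above Norbury: 2 + 2 + 4 = 8.
Ballots ranking Norbury above Fairlea: 9 − 8 = 1.
Fairlea wins the head-to-head 8–1.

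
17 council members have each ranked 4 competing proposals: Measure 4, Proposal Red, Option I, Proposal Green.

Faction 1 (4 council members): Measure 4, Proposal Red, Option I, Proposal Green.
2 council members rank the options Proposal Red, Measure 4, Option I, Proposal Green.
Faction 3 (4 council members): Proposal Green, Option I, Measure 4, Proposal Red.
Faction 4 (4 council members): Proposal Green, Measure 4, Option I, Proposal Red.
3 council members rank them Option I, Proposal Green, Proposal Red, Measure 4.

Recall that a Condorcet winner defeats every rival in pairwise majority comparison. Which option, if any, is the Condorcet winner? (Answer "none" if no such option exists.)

Head-to-head results (17 council members):
Measure 4 vs Proposal Red: 12 to 5, Measure 4.
Measure 4 vs Option I: Measure 4 is ranked higher on 4+2+4 = 10 ballots, Option I on 7. Measure 4 wins 10–7.
Measure 4 vs Proposal Green: 6 to 11, Proposal Green.
Proposal Red vs Option I: 6 to 11, Option I.
Proposal Red vs Proposal Green: Proposal Red preferred on 4+2 = 6 ballots; Proposal Green wins 11–6.
Option I vs Proposal Green: 4+2+3 = 9 for Option I, 8 for Proposal Green — Option I by 9–8.
No option is unbeaten: Measure 4 loses to Proposal Green; Proposal Red loses to Measure 4; Option I loses to Measure 4; Proposal Green loses to Option I. In particular Measure 4 → Option I → Proposal Green → Measure 4 is a majority cycle — no Condorcet winner exists.

none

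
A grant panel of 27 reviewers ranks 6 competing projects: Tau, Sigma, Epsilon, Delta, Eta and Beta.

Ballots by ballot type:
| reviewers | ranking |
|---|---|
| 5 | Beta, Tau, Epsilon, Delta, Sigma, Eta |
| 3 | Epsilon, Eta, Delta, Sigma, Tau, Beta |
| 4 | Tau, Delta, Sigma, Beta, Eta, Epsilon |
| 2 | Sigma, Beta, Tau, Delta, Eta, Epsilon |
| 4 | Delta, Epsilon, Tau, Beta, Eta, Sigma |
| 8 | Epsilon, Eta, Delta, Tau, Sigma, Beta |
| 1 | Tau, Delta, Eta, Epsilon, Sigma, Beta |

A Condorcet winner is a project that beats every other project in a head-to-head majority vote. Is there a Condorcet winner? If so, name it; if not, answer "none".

Epsilon

Check each pair by majority over 27 ballots:
Tau vs Sigma: Tau preferred on 5+4+4+8+1 = 22 ballots; Tau wins 22–5.
Tau vs Epsilon: Tau is ranked higher on 5+4+2+1 = 12 ballots, Epsilon on 15. Epsilon wins 15–12.
Tau vs Delta: Tau is ranked higher on 5+4+2+1 = 12 ballots, Delta on 15. Delta wins 15–12.
Tau vs Eta: 5+4+2+4+1 = 16 for Tau, 11 for Eta — Tau by 16–11.
Tau vs Beta: Tau preferred on 3+4+4+8+1 = 20 ballots; Tau wins 20–7.
Sigma vs Epsilon: Sigma preferred on 4+2 = 6 ballots; Epsilon wins 21–6.
Sigma vs Delta: 2 to 25, Delta.
Sigma vs Eta: Sigma preferred on 5+4+2 = 11 ballots; Eta wins 16–11.
Sigma vs Beta: 3+4+2+8+1 = 18 for Sigma, 9 for Beta — Sigma by 18–9.
Epsilon vs Delta: 16 to 11, Epsilon.
Epsilon vs Eta: Epsilon preferred on 5+3+4+8 = 20 ballots; Epsilon wins 20–7.
Epsilon vs Beta: Epsilon is ranked higher on 3+4+8+1 = 16 ballots, Beta on 11. Epsilon wins 16–11.
Delta vs Eta: 16 to 11, Delta.
Delta vs Beta: 20 to 7, Delta.
Eta vs Beta: 12 to 15, Beta.
Epsilon wins every pairwise contest, so Epsilon is the Condorcet winner.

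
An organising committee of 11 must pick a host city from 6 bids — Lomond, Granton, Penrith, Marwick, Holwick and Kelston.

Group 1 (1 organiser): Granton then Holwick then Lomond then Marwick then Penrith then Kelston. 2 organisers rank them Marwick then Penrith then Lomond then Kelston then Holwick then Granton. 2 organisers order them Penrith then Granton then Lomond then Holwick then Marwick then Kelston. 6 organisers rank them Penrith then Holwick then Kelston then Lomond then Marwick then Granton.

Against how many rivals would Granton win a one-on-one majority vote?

Granton against each rival (11 organisers):
Granton vs Lomond: 1+2 = 3 for Granton, 8 for Lomond — Lomond by 8–3.
Granton vs Penrith: Penrith wins 10–1.
Granton vs Marwick: Granton preferred on 1+2 = 3 ballots; Marwick wins 8–3.
Granton vs Holwick: Holwick wins 8–3.
Granton vs Kelston: Kelston, 8–3.
Granton beats no one; loses to Lomond, Penrith, Marwick, Holwick, Kelston — 0 pairwise wins.

0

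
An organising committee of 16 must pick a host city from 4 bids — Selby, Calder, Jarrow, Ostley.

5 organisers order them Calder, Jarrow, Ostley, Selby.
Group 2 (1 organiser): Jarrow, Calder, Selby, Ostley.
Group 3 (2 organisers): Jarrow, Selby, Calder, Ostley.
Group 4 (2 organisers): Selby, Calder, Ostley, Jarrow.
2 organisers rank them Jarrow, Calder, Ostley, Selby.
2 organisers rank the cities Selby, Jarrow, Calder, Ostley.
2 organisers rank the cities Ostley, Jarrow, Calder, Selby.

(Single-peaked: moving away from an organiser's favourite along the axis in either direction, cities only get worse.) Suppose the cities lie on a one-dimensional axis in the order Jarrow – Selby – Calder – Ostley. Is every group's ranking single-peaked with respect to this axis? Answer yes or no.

Axis positions: Jarrow=1, Selby=2, Calder=3, Ostley=4.
Group 1: ranking walks positions 3-1-4-2; Jarrow is ranked above Selby even though Selby lies between Jarrow and the peak Calder on the axis — preferences dip and rise again. Not single-peaked.
Group 2: ranking walks positions 1-3-2-4; Calder is ranked above Selby even though Selby lies between Calder and the peak Jarrow on the axis — preferences dip and rise again. Not single-peaked.
Group 3 (peak Jarrow at position 1): ranking walks positions 1-2-3-4, expanding outward from the peak — single-peaked.
Group 4 (peak Selby at position 2): ranking walks positions 2-3-4-1, expanding outward from the peak — single-peaked.
Group 5: ranking walks positions 1-3-4-2; Calder is ranked above Selby even though Selby lies between Calder and the peak Jarrow on the axis — preferences dip and rise again. Not single-peaked.
Group 6 (peak Selby at position 2): ranking walks positions 2-1-3-4, expanding outward from the peak — single-peaked.
Group 7: ranking walks positions 4-1-3-2; Jarrow is ranked above Calder even though Calder lies between Jarrow and the peak Ostley on the axis — preferences dip and rise again. Not single-peaked.
Group 1 violates single-peakedness, so the profile is not single-peaked on this axis.

no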